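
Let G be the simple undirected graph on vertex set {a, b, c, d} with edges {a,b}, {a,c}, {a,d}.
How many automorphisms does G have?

6

Vertex a has degree 3 and every other vertex has degree 1, so G is the star K_{1,3} with centre a. Any automorphism fixes the centre and permutes the 3 leaves freely, so Aut(G) ≅ S_3 of order 3! = 6.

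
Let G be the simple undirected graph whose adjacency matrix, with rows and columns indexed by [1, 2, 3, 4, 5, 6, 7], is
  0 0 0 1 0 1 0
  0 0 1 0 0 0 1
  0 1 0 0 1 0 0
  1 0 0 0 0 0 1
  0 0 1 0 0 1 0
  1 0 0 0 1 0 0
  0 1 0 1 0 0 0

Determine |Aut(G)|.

14

Every vertex has degree 2 and the graph is connected, so G is the 7-cycle C_7. C_7 has 7 rotations and 7 reflections, so Aut(C_7) ≅ D_7 of order 14.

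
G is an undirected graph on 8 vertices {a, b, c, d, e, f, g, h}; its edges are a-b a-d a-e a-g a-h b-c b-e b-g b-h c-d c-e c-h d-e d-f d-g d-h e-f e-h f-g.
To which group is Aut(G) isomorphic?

1

The degree sequence is [5, 5, 4, 6, 6, 3, 4, 5]. Checking the degree-preserving permutations of the vertex set shows that none except the identity preserves every edge, so Aut(G) is trivial.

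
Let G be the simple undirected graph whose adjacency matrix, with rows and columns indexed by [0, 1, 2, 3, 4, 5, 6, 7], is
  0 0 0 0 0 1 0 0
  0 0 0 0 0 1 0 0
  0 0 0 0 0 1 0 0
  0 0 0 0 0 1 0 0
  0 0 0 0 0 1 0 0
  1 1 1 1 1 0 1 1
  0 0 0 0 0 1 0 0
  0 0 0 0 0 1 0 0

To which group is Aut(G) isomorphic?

S_7

Vertex 5 has degree 7 and every other vertex has degree 1, so G is the star K_{1,7} with centre 5. The 7 leaves are pairwise interchangeable while the centre is fixed, giving Aut(G) = S_7.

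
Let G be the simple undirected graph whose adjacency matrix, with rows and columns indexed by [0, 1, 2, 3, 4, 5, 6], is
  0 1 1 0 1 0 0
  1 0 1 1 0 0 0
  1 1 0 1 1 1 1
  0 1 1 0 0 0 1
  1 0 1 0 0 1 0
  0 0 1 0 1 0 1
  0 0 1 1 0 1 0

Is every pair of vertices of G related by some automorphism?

No

Vertex 2 is the only vertex of degree 6, so every automorphism fixes it; G is not vertex-transitive.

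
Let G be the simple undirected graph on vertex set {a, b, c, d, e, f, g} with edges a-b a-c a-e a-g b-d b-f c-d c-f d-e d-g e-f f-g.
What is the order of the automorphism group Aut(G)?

The vertices split by degree into {a, d, f} (degree 4) and {b, c, e, g} (degree 3); every edge runs between the two parts, so G is the complete bipartite graph K_{3,4}. The parts have unequal sizes, so no automorphism swaps them; each part is permuted independently, giving S_3 × S_4 of order 3!·4! = 144.

144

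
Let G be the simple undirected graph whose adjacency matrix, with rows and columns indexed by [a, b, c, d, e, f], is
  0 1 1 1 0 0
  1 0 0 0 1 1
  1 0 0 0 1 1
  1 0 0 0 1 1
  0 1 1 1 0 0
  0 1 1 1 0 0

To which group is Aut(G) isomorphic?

G is 3-regular and bipartite with parts {b, c, d} and {a, e, f} (each part is independent and every cross-pair is an edge), so G = K_{3,3}. Aut(K_{3,3}) is the wreath product S_3 ≀ Z_2: permute within each part, then optionally swap the parts; |Aut| = 2·(3!)² = 72.

(S_3 × S_3) ⋊ Z_2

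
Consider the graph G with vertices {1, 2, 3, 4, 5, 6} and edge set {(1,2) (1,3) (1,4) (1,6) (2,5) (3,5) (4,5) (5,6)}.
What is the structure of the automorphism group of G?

The vertices split by degree into {1, 5} (degree 4) and {2, 3, 4, 6} (degree 2); every edge runs between the two parts, so G is the complete bipartite graph K_{2,4}. The parts have unequal sizes, so no automorphism swaps them; each part is permuted independently, giving S_4 × S_2 of order 4!·2! = 48.

S_4 × S_2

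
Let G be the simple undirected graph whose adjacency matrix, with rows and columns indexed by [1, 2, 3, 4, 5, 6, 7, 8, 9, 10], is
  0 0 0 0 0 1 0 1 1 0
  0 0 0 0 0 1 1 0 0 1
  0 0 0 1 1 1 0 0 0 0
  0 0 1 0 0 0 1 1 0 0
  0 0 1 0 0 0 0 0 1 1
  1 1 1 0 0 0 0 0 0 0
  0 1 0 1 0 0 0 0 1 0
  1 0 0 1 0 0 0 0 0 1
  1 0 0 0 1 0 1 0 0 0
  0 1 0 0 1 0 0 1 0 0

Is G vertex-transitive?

G is 3-regular on 10 vertices with no triangles and no 4-cycles (girth 5): this is the Petersen graph. It is a classical fact that the Petersen graph has automorphism group S_5 (order 120), arising from its description as the Kneser graph K(5,2). Under this action every vertex can be carried to every other, so G is vertex-transitive.

Yes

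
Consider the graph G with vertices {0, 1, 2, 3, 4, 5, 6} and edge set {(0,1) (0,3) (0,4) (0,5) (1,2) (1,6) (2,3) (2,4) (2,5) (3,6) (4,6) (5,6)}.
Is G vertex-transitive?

No

Automorphisms preserve degree, but G has vertices of degree 3 and vertices of degree 4; no automorphism maps one to the other, so G is not vertex-transitive.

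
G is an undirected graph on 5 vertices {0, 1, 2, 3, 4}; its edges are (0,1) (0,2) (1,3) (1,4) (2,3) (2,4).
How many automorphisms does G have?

The vertices split by degree into {1, 2} (degree 3) and {0, 3, 4} (degree 2); every edge runs between the two parts, so G is the complete bipartite graph K_{2,3}. The parts have unequal sizes, so no automorphism swaps them; each part is permuted independently, giving S_2 × S_3 of order 2!·3! = 12.

12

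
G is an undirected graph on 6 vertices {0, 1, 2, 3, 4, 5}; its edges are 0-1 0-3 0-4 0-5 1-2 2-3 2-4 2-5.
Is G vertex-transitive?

Automorphisms preserve degree, but G has vertices of degree 2 and vertices of degree 4; no automorphism maps one to the other, so G is not vertex-transitive.

No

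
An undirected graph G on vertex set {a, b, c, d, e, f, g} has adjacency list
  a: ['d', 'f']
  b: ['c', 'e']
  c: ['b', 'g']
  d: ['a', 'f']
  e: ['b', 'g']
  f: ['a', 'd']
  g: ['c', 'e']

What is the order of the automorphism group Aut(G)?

G has two connected components, {b, c, e, g} and {a, d, f}; each is 2-regular, so G = C_4 ⊔ C_3. The components are non-isomorphic (different sizes), so Aut(G) = Aut(C_4) × Aut(C_3) = D_4 × D_3 of order 8·6 = 48.

48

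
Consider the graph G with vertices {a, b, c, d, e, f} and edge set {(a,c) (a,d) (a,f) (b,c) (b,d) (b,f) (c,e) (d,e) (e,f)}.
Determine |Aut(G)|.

G is 3-regular and bipartite with parts {c, d, f} and {a, b, e} (each part is independent and every cross-pair is an edge), so G = K_{3,3}. Aut(K_{3,3}) is the wreath product S_3 ≀ Z_2: permute within each part, then optionally swap the parts; |Aut| = 2·(3!)² = 72.

72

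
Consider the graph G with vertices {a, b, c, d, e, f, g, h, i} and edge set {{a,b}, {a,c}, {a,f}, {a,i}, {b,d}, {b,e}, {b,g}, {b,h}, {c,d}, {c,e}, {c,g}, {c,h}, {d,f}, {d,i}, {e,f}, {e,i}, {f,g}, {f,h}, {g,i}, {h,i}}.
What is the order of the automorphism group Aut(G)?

The vertices split by degree into {b, c, f, i} (degree 5) and {a, d, e, g, h} (degree 4); every edge runs between the two parts, so G is the complete bipartite graph K_{4,5}. The parts have unequal sizes, so no automorphism swaps them; each part is permuted independently, giving S_4 × S_5 of order 4!·5! = 2880.

2880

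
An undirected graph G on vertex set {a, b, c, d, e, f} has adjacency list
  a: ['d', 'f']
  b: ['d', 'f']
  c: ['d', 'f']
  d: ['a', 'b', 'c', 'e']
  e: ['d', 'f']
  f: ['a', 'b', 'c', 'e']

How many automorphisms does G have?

48

The vertices split by degree into {d, f} (degree 4) and {a, b, c, e} (degree 2); every edge runs between the two parts, so G is the complete bipartite graph K_{2,4}. The parts have unequal sizes, so no automorphism swaps them; each part is permuted independently, giving S_4 × S_2 of order 4!·2! = 48.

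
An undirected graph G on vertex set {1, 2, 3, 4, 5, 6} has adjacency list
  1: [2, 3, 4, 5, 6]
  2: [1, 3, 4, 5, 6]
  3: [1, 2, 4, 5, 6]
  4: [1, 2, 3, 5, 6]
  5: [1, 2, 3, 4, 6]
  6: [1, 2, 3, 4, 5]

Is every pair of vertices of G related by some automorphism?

All 6 vertices are pairwise adjacent: G = K_6. Any permutation of the 6 vertices preserves K_6, so Aut(K_6) = S_6 of order 6! = 720. Under this action every vertex can be carried to every other, so G is vertex-transitive.

Yes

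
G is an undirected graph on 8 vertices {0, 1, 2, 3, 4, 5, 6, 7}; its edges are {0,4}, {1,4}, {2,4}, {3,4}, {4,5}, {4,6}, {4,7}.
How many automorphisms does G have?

Vertex 4 has degree 7 and every other vertex has degree 1, so G is the star K_{1,7} with centre 4. The 7 leaves are pairwise interchangeable while the centre is fixed, giving Aut(G) = S_7.

5040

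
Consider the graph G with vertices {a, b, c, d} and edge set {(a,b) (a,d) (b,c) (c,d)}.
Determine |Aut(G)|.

G is 2-regular and bipartite on 2^2 = 4 vertices with girth 4; it is the hypercube graph Q_2. Aut(Q_2) consists of the signed permutations of the 2 coordinate axes: 2! permutations times 2^2 sign flips, so |Aut| = 2^2·2! = 8.

8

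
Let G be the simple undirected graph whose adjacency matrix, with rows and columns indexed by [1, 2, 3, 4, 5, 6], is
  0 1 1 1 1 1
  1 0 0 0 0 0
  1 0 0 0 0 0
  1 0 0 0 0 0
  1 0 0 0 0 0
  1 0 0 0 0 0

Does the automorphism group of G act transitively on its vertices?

Vertex 1 is the only vertex of degree 5, so every automorphism fixes it; G is not vertex-transitive.

No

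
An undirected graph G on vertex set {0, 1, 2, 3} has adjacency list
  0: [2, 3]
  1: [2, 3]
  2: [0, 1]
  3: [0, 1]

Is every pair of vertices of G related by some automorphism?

Yes

Every vertex has degree 2 and the graph is connected, so G is the 4-cycle C_4. The automorphisms of the 4-cycle are exactly the symmetries of a regular 4-gon: the dihedral group D_4, |D_4| = 8. Under this action every vertex can be carried to every other, so G is vertex-transitive.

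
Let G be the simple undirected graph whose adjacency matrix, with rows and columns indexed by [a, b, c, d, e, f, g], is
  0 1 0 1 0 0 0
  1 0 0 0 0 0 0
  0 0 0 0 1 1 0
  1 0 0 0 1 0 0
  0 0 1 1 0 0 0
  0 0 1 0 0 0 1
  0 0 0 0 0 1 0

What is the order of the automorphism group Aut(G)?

The degree sequence is [2, 1, 2, 2, 2, 2, 1]; the two degree-1 vertices b and g are the ends of a path, so G = P_7. A path has exactly one nontrivial symmetry — reversal — giving Aut(G) of order 2.

2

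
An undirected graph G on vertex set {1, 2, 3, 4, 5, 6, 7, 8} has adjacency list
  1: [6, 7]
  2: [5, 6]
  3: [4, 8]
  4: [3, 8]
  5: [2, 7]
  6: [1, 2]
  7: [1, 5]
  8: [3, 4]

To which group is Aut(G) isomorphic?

G has two connected components, {1, 2, 5, 6, 7} and {3, 4, 8}; each is 2-regular, so G = C_5 ⊔ C_3. No automorphism exchanges components of different sizes, hence Aut(G) is the direct product D_5 × D_3, order 60.

D_5 × D_3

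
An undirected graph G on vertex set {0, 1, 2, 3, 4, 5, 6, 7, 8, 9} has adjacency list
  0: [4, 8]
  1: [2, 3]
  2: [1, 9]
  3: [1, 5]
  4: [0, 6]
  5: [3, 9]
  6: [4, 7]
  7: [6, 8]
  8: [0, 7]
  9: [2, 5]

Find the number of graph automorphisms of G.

G has two connected components, {0, 4, 6, 7, 8} and {1, 2, 3, 5, 9}; each is 2-regular, so G = C_5 ⊔ C_5. With two isomorphic components, Aut(G) = Aut(C_5) ≀ S_2 = (D_5 × D_5) ⋊ Z_2: permute each cycle by D_5, then optionally swap the two cycles. Order 2·(2·5)² = 200.

200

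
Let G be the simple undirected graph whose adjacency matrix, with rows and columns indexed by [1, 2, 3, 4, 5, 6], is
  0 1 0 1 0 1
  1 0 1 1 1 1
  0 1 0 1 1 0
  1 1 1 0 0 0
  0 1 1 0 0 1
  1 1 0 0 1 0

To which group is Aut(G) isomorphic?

Vertex 2 is the unique vertex of degree 5; the remaining 5 vertices each have degree 3 and induce a cycle, so G is the wheel on 6 vertices with hub 2. With the hub fixed, the remaining symmetry is that of the rim cycle C_5, giving the dihedral group D_5.

the dihedral group of order 10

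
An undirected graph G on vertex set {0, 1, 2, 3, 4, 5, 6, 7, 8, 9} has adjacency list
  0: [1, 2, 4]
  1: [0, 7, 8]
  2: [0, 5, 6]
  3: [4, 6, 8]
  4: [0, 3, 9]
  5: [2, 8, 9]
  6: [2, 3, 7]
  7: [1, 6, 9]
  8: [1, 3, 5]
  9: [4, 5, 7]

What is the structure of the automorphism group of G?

G is 3-regular on 10 vertices with no triangles and no 4-cycles (girth 5): this is the Petersen graph. It is a classical fact that the Petersen graph has automorphism group S_5 (order 120), arising from its description as the Kneser graph K(5,2).

S_5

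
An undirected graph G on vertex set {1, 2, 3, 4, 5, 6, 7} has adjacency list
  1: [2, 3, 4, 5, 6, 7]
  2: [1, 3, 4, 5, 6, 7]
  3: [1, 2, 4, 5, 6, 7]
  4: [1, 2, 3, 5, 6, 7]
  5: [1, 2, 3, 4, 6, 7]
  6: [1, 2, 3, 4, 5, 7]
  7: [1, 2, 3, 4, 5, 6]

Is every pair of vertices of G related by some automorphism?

Yes

All 7 vertices are pairwise adjacent: G = K_7. Every bijection on the vertex set is an automorphism of K_7; hence Aut(K_7) ≅ S_7, order 5040. This group acts transitively on the 7 vertices.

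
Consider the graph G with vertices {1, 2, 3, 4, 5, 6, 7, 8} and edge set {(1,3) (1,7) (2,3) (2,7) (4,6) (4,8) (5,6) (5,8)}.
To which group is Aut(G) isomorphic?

(D_4 × D_4) ⋊ Z_2

G has two connected components, {4, 5, 6, 8} and {1, 2, 3, 7}; each is 2-regular, so G = C_4 ⊔ C_4. Aut of a disjoint union of two copies of C_4 is the wreath product D_4 ≀ Z_2, of order 2·8² = 128.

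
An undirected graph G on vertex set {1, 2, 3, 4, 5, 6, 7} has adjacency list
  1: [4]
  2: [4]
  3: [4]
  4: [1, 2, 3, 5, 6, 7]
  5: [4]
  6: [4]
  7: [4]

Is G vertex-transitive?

Vertex 4 is the only vertex of degree 6, so every automorphism fixes it; G is not vertex-transitive.

No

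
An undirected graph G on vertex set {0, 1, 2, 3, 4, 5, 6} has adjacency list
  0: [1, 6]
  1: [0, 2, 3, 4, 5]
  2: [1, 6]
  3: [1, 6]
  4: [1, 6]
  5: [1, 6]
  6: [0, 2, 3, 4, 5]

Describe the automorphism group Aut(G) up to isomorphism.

The vertices split by degree into {1, 6} (degree 5) and {0, 2, 3, 4, 5} (degree 2); every edge runs between the two parts, so G is the complete bipartite graph K_{2,5}. The parts have unequal sizes, so no automorphism swaps them; each part is permuted independently, giving S_2 × S_5 of order 2!·5! = 240.

S_2 × S_5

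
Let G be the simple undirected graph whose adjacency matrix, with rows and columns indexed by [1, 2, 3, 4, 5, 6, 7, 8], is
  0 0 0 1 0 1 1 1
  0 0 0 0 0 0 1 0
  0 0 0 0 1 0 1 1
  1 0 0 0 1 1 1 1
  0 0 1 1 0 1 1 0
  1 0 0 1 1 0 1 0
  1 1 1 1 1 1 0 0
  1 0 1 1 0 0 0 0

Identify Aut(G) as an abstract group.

The degree sequence is [4, 1, 3, 5, 4, 4, 6, 3]. Checking the degree-preserving permutations of the vertex set shows that none except the identity preserves every edge, so Aut(G) is trivial.

1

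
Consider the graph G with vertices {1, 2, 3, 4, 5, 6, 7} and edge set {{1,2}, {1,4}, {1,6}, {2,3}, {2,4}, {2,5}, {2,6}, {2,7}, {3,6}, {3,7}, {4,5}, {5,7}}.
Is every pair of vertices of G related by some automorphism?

Vertex 2 is the only vertex of degree 6, so every automorphism fixes it; G is not vertex-transitive.

No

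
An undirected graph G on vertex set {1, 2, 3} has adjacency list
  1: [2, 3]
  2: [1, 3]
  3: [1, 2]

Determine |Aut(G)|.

6

All 3 vertices are pairwise adjacent: G = K_3. Any permutation of the 3 vertices preserves K_3, so Aut(K_3) = S_3 of order 3! = 6.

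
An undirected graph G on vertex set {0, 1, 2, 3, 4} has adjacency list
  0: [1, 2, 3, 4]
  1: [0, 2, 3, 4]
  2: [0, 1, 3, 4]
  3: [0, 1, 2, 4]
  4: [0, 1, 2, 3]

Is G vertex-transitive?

Yes

Every vertex has degree 4, so G is the complete graph K_5. Any permutation of the 5 vertices preserves K_5, so Aut(K_5) = S_5 of order 5! = 120. This group acts transitively on the 5 vertices.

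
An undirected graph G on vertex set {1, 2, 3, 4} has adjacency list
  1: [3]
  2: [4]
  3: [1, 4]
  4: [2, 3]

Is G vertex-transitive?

No

Automorphisms preserve degree, but G has vertices of degree 1 and vertices of degree 2; no automorphism maps one to the other, so G is not vertex-transitive.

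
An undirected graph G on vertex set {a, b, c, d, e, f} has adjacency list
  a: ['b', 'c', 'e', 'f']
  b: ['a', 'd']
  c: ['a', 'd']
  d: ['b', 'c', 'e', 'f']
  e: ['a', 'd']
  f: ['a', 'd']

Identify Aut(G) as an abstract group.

S_2 × S_4

The vertices split by degree into {a, d} (degree 4) and {b, c, e, f} (degree 2); every edge runs between the two parts, so G is the complete bipartite graph K_{2,4}. The parts have unequal sizes, so no automorphism swaps them; each part is permuted independently, giving S_2 × S_4 of order 2!·4! = 48.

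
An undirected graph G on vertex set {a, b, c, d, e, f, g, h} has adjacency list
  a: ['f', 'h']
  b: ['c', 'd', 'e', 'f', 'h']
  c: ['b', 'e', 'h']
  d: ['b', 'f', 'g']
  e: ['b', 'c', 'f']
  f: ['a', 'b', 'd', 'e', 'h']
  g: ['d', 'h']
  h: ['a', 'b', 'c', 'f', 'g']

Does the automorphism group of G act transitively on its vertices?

Automorphisms preserve degree, but G has vertices of degree 2 and vertices of degree 5; no automorphism maps one to the other, so G is not vertex-transitive.

No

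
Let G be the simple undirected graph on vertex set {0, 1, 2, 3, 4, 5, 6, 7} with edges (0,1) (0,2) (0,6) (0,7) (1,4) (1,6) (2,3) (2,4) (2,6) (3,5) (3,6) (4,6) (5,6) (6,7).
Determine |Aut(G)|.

1

The degree sequence is [4, 3, 4, 3, 3, 2, 7, 2]. Checking the degree-preserving permutations of the vertex set shows that none except the identity preserves every edge, so Aut(G) is trivial.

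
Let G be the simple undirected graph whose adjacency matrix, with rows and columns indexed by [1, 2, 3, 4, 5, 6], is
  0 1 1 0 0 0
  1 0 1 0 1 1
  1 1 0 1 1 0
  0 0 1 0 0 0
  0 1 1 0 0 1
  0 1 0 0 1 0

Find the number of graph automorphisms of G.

1

Degrees alone do not determine every vertex (e.g. 1 and 6 both have degree 2), but their neighbour-degree multisets differ: N(1) has degrees [4, 4] while N(6) has degrees [3, 4]. Repeating this refinement separates all vertices, so the only automorphism is the identity.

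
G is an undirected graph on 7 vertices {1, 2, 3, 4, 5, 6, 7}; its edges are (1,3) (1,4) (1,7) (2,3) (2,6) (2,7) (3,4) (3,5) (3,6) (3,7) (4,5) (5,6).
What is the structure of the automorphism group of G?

Vertex 3 is the unique vertex of degree 6; the remaining 6 vertices each have degree 3 and induce a cycle, so G is the wheel on 7 vertices with hub 3. With the hub fixed, the remaining symmetry is that of the rim cycle C_6, giving the dihedral group D_6.

the dihedral group of order 12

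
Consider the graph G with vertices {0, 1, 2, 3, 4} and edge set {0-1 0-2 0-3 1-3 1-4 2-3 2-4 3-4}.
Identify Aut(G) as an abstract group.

Vertex 3 is the unique vertex of degree 4; the remaining 4 vertices each have degree 3 and induce a cycle, so G is the wheel on 5 vertices with hub 3. With the hub fixed, the remaining symmetry is that of the rim cycle C_4, giving the dihedral group D_4.

the dihedral group of order 8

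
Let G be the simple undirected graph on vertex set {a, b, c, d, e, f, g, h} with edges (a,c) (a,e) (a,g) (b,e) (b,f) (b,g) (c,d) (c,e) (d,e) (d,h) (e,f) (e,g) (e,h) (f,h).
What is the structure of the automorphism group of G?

Vertex e is the unique vertex of degree 7; the remaining 7 vertices each have degree 3 and induce a cycle, so G is the wheel on 8 vertices with hub e. Every automorphism fixes the hub and acts on the rim 7-cycle, so Aut(G) ≅ Aut(C_7) = D_7 of order 14.

the dihedral group of order 14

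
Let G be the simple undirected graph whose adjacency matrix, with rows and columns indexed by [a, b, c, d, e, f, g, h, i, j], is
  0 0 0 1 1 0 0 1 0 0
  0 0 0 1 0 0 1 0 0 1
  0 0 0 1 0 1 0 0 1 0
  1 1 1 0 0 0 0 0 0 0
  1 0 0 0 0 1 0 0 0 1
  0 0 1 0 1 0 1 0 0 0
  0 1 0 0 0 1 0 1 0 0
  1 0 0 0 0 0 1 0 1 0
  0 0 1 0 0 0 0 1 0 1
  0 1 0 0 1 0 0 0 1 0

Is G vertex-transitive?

Yes

G is 3-regular on 10 vertices with no triangles and no 4-cycles (girth 5): this is the Petersen graph. It is a classical fact that the Petersen graph has automorphism group S_5 (order 120), arising from its description as the Kneser graph K(5,2). This group acts transitively on the 10 vertices.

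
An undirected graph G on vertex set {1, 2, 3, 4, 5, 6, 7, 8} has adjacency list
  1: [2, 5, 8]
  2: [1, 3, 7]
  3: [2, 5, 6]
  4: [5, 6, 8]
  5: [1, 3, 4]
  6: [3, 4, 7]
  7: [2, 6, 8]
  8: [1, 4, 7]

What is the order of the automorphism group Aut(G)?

48

G is 3-regular and bipartite on 2^3 = 8 vertices with girth 4; it is the hypercube graph Q_3. Aut(Q_3) consists of the signed permutations of the 3 coordinate axes: 3! permutations times 2^3 sign flips, so |Aut| = 2^3·3! = 48.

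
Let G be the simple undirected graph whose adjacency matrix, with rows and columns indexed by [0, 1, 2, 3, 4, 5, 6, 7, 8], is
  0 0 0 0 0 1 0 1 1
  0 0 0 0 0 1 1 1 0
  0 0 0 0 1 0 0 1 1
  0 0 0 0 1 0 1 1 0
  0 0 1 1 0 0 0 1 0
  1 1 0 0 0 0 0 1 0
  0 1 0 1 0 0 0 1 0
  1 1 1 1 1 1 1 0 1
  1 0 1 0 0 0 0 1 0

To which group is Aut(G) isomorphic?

the dihedral group of order 16

Vertex 7 is the unique vertex of degree 8; the remaining 8 vertices each have degree 3 and induce a cycle, so G is the wheel on 9 vertices with hub 7. Every automorphism fixes the hub and acts on the rim 8-cycle, so Aut(G) ≅ Aut(C_8) = D_8 of order 16.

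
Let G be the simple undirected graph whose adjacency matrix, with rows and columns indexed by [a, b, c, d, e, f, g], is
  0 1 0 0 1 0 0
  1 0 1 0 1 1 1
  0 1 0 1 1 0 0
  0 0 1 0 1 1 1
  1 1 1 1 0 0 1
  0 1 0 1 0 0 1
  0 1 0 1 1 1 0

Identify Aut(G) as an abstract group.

Degrees alone do not determine every vertex (e.g. b and e both have degree 5), but their neighbour-degree multisets differ: N(b) has degrees [2, 3, 3, 4, 5] while N(e) has degrees [2, 3, 4, 4, 5]. Repeating this refinement separates all vertices, so the only automorphism is the identity.

the trivial group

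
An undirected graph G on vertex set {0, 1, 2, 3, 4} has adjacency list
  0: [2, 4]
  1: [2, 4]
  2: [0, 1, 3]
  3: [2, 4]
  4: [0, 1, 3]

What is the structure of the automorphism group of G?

S_3 × S_2

The vertices split by degree into {2, 4} (degree 3) and {0, 1, 3} (degree 2); every edge runs between the two parts, so G is the complete bipartite graph K_{2,3}. Automorphisms preserve the bipartition setwise (since the parts differ in size) and act as S_3 × S_2 within it; |Aut| = 12.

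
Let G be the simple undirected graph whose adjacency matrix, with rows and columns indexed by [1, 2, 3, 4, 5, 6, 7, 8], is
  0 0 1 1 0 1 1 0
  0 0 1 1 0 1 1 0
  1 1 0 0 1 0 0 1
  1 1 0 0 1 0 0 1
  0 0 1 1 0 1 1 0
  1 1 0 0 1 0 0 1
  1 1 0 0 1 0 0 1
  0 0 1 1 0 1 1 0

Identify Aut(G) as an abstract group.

(S_4 × S_4) ⋊ Z_2

G is 4-regular and bipartite with parts {3, 4, 6, 7} and {1, 2, 5, 8} (each part is independent and every cross-pair is an edge), so G = K_{4,4}. Aut(K_{4,4}) is the wreath product S_4 ≀ Z_2: permute within each part, then optionally swap the parts; |Aut| = 2·(4!)² = 1152.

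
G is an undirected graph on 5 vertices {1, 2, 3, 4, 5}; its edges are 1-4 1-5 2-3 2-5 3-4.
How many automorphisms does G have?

G is 2-regular and connected on 5 vertices, i.e. the cycle C_5. The automorphisms of the 5-cycle are exactly the symmetries of a regular 5-gon: the dihedral group D_5, |D_5| = 10.

10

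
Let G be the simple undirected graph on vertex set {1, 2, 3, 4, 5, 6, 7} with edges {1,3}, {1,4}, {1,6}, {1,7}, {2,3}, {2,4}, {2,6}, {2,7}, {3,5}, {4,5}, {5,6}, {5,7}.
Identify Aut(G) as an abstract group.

S_4 × S_3

The vertices split by degree into {1, 2, 5} (degree 4) and {3, 4, 6, 7} (degree 3); every edge runs between the two parts, so G is the complete bipartite graph K_{3,4}. Automorphisms preserve the bipartition setwise (since the parts differ in size) and act as S_4 × S_3 within it; |Aut| = 144.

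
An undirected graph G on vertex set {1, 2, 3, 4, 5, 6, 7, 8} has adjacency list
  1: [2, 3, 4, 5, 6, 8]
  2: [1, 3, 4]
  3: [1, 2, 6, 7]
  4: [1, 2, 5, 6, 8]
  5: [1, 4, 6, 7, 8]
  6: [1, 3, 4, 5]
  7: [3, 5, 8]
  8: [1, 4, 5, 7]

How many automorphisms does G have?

1

The degree sequence is [6, 3, 4, 5, 5, 4, 3, 4]. Checking the degree-preserving permutations of the vertex set shows that none except the identity preserves every edge, so Aut(G) is trivial.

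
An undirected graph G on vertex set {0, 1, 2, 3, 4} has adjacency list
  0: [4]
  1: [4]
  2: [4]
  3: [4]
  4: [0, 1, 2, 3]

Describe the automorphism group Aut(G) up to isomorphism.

Vertex 4 has degree 4 and every other vertex has degree 1, so G is the star K_{1,4} with centre 4. The 4 leaves are pairwise interchangeable while the centre is fixed, giving Aut(G) = S_4.

the symmetric group on 4 letters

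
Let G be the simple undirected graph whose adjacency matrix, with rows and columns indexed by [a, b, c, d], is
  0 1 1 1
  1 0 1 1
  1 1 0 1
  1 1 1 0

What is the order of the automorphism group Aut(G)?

Every vertex has degree 3, so G is the complete graph K_4. Every bijection on the vertex set is an automorphism of K_4; hence Aut(K_4) ≅ S_4, order 24.

24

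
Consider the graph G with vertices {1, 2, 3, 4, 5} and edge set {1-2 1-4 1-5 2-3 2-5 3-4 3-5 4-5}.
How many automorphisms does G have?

8

Vertex 5 is the unique vertex of degree 4; the remaining 4 vertices each have degree 3 and induce a cycle, so G is the wheel on 5 vertices with hub 5. Every automorphism fixes the hub and acts on the rim 4-cycle, so Aut(G) ≅ Aut(C_4) = D_4 of order 8.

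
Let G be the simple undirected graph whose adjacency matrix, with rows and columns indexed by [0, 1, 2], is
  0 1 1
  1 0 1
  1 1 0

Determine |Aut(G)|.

6

Every vertex has degree 2, so G is the complete graph K_3. Any permutation of the 3 vertices preserves K_3, so Aut(K_3) = S_3 of order 3! = 6.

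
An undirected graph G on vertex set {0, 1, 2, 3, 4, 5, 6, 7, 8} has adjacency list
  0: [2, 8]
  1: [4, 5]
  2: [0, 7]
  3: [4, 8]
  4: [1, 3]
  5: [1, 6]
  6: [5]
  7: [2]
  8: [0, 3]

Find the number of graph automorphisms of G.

2

The degree sequence is [2, 2, 2, 2, 2, 2, 1, 1, 2]; the two degree-1 vertices 6 and 7 are the ends of a path, so G = P_9. The only nontrivial automorphism of a path is the end-to-end reflection, so Aut(G) ≅ Z_2.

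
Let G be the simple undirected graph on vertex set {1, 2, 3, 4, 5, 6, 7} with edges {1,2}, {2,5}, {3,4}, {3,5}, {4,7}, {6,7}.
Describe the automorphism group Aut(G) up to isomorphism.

the cyclic group of order 2

The degree sequence is [1, 2, 2, 2, 2, 1, 2]; the two degree-1 vertices 1 and 6 are the ends of a path, so G = P_7. A path has exactly one nontrivial symmetry — reversal — giving Aut(G) of order 2.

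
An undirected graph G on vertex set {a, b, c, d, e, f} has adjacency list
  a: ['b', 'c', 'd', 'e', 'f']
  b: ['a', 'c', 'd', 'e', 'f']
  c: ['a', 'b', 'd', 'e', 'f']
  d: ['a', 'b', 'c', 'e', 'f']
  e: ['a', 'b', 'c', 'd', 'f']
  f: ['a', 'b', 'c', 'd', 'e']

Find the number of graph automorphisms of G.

Every vertex has degree 5, so G is the complete graph K_6. Any permutation of the 6 vertices preserves K_6, so Aut(K_6) = S_6 of order 6! = 720.

720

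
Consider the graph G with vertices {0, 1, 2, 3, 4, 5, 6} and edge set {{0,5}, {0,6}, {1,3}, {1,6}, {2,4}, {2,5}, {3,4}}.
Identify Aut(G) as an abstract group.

Every vertex has degree 2 and the graph is connected, so G is the 7-cycle C_7. The automorphisms of the 7-cycle are exactly the symmetries of a regular 7-gon: the dihedral group D_7, |D_7| = 14.

D_7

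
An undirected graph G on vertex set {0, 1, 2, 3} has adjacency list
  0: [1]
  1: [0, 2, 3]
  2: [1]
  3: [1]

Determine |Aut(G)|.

6

Vertex 1 has degree 3 and every other vertex has degree 1, so G is the star K_{1,3} with centre 1. The 3 leaves are pairwise interchangeable while the centre is fixed, giving Aut(G) = S_3.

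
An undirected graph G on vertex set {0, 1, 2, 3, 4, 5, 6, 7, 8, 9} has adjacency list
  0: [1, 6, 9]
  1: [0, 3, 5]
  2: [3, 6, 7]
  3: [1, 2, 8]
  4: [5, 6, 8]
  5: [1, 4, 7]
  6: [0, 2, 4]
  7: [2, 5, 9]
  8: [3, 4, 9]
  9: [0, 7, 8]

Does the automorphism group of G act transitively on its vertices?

G is 3-regular on 10 vertices with no triangles and no 4-cycles (girth 5): this is the Petersen graph. It is a classical fact that the Petersen graph has automorphism group S_5 (order 120), arising from its description as the Kneser graph K(5,2). This group acts transitively on the 10 vertices.

Yes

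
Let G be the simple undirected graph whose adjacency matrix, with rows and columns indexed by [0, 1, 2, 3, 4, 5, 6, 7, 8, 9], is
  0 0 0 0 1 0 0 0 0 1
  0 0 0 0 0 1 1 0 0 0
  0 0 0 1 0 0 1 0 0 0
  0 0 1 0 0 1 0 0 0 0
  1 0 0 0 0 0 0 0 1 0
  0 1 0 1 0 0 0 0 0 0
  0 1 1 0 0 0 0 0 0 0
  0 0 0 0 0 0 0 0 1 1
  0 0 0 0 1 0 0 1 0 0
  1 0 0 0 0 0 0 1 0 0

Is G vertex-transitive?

G has two connected components, {0, 4, 7, 8, 9} and {1, 2, 3, 5, 6}; each is 2-regular, so G = C_5 ⊔ C_5. With two isomorphic components, Aut(G) = Aut(C_5) ≀ S_2 = (D_5 × D_5) ⋊ Z_2: permute each cycle by D_5, then optionally swap the two cycles. Order 2·(2·5)² = 200. This group acts transitively on the 10 vertices.

Yes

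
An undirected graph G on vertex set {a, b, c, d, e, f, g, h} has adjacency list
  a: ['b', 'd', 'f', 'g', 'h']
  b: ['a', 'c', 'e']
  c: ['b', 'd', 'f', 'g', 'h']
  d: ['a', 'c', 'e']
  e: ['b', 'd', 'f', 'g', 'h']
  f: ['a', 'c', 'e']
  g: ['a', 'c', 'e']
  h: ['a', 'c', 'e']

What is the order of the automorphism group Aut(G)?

The vertices split by degree into {a, c, e} (degree 5) and {b, d, f, g, h} (degree 3); every edge runs between the two parts, so G is the complete bipartite graph K_{3,5}. Automorphisms preserve the bipartition setwise (since the parts differ in size) and act as S_5 × S_3 within it; |Aut| = 720.

720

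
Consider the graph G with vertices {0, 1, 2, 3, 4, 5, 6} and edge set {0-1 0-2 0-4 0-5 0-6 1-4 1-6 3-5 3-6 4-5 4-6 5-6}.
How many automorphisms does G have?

Degrees alone do not determine every vertex (e.g. 0 and 6 both have degree 5), but their neighbour-degree multisets differ: N(0) has degrees [1, 3, 4, 4, 5] while N(6) has degrees [2, 3, 4, 4, 5]. Repeating this refinement separates all vertices, so the only automorphism is the identity.

1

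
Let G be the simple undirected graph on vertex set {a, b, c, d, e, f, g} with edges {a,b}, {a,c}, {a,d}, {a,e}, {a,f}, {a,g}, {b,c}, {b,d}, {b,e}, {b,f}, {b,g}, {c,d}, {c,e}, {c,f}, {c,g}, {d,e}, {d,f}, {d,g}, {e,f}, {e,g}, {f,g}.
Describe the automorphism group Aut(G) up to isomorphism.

S_7

All 7 vertices are pairwise adjacent: G = K_7. Any permutation of the 7 vertices preserves K_7, so Aut(K_7) = S_7 of order 7! = 5040.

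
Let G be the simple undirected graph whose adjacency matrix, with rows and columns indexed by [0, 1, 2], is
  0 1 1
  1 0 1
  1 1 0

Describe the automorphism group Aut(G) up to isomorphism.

All 3 vertices are pairwise adjacent: G = K_3. Every bijection on the vertex set is an automorphism of K_3; hence Aut(K_3) ≅ S_3, order 6.

S_3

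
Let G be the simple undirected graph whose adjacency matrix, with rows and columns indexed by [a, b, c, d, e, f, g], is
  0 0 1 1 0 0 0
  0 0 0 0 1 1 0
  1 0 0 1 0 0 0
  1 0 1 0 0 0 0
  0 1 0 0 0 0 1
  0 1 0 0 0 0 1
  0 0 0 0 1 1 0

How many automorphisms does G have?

48

G has two connected components, {b, e, f, g} and {a, c, d}; each is 2-regular, so G = C_4 ⊔ C_3. The components are non-isomorphic (different sizes), so Aut(G) = Aut(C_4) × Aut(C_3) = D_4 × D_3 of order 8·6 = 48.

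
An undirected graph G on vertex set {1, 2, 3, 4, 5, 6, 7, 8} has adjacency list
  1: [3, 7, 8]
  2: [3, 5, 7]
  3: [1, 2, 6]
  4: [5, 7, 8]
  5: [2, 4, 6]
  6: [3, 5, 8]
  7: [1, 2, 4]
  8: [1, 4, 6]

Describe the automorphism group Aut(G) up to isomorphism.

G is 3-regular and bipartite on 2^3 = 8 vertices with girth 4; it is the hypercube graph Q_3. Aut(Q_3) consists of the signed permutations of the 3 coordinate axes: 3! permutations times 2^3 sign flips, so |Aut| = 2^3·3! = 48.

the hyperoctahedral group B_3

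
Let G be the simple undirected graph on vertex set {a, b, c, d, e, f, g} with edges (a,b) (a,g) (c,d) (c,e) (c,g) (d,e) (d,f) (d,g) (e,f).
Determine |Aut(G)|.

1

The degree sequence is [2, 1, 3, 4, 3, 2, 3]. Checking the degree-preserving permutations of the vertex set shows that none except the identity preserves every edge, so Aut(G) is trivial.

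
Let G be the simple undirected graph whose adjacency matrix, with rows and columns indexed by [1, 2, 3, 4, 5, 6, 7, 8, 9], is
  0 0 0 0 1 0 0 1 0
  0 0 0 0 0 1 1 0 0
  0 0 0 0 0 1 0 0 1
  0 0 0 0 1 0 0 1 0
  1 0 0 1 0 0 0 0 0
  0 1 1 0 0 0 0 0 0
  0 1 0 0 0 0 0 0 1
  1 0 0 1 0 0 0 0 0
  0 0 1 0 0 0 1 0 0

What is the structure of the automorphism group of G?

D_4 × D_5

G has two connected components, {2, 3, 6, 7, 9} and {1, 4, 5, 8}; each is 2-regular, so G = C_5 ⊔ C_4. No automorphism exchanges components of different sizes, hence Aut(G) is the direct product D_4 × D_5, order 80.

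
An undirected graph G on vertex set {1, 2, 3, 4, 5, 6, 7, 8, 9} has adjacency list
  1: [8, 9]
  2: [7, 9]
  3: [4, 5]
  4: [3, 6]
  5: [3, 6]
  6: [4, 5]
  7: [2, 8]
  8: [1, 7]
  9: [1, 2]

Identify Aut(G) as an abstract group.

D_4 × D_5

G has two connected components, {1, 2, 7, 8, 9} and {3, 4, 5, 6}; each is 2-regular, so G = C_5 ⊔ C_4. No automorphism exchanges components of different sizes, hence Aut(G) is the direct product D_4 × D_5, order 80.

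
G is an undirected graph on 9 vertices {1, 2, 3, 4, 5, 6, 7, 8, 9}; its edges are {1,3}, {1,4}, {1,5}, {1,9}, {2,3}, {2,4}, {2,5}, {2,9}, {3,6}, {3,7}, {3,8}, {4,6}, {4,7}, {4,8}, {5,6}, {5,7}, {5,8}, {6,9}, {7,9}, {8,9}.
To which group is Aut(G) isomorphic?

The vertices split by degree into {3, 4, 5, 9} (degree 5) and {1, 2, 6, 7, 8} (degree 4); every edge runs between the two parts, so G is the complete bipartite graph K_{4,5}. The parts have unequal sizes, so no automorphism swaps them; each part is permuted independently, giving S_4 × S_5 of order 4!·5! = 2880.

S_4 × S_5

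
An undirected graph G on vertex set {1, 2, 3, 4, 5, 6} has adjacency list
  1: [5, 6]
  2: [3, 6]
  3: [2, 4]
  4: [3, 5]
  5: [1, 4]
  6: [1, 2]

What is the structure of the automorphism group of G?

the dihedral group of order 12

Every vertex has degree 2 and the graph is connected, so G is the 6-cycle C_6. The automorphisms of the 6-cycle are exactly the symmetries of a regular 6-gon: the dihedral group D_6, |D_6| = 12.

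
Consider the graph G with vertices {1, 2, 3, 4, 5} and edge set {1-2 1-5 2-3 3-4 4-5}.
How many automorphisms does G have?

10

Every vertex has degree 2 and the graph is connected, so G is the 5-cycle C_5. C_5 has 5 rotations and 5 reflections, so Aut(C_5) ≅ D_5 of order 10.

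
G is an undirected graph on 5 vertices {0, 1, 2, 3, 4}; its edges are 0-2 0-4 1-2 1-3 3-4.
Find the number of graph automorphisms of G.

10

G is 2-regular and connected on 5 vertices, i.e. the cycle C_5. The automorphisms of the 5-cycle are exactly the symmetries of a regular 5-gon: the dihedral group D_5, |D_5| = 10.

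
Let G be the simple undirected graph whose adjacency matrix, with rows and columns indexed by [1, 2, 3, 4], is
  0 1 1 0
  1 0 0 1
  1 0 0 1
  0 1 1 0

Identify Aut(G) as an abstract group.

G is 2-regular and bipartite on 2^2 = 4 vertices with girth 4; it is the hypercube graph Q_2. The symmetry group of the 2-cube is the hyperoctahedral group B_2 = Z_2 ≀ S_2, of order 2^2·2! = 8.

Z_2^2 ⋊ S_2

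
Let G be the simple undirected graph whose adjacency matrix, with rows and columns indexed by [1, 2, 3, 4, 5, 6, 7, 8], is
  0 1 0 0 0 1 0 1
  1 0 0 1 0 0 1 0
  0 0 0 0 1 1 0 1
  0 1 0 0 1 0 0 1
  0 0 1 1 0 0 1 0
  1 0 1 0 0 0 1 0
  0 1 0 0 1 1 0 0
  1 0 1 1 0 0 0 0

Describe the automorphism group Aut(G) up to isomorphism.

G is 3-regular and bipartite on 2^3 = 8 vertices with girth 4; it is the hypercube graph Q_3. The symmetry group of the 3-cube is the hyperoctahedral group B_3 = Z_2 ≀ S_3, of order 2^3·3! = 48.

the hyperoctahedral group B_3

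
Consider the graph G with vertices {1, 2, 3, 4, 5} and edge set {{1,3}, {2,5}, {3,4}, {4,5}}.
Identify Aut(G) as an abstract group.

Z_2

The degree sequence is [1, 1, 2, 2, 2]; the two degree-1 vertices 1 and 2 are the ends of a path, so G = P_5. The only nontrivial automorphism of a path is the end-to-end reflection, so Aut(G) ≅ Z_2.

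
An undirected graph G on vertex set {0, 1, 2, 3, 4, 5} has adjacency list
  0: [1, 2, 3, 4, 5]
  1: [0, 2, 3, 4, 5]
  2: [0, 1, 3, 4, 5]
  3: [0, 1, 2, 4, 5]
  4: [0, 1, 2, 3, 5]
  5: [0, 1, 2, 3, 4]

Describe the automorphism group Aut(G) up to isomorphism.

the symmetric group on 6 letters

All 6 vertices are pairwise adjacent: G = K_6. Every bijection on the vertex set is an automorphism of K_6; hence Aut(K_6) ≅ S_6, order 720.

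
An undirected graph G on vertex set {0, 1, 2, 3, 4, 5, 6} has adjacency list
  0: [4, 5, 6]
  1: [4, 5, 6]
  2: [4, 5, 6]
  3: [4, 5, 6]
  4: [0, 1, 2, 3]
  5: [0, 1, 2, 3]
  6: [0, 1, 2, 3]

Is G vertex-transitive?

No

Automorphisms preserve degree, but G has vertices of degree 3 and vertices of degree 4; no automorphism maps one to the other, so G is not vertex-transitive.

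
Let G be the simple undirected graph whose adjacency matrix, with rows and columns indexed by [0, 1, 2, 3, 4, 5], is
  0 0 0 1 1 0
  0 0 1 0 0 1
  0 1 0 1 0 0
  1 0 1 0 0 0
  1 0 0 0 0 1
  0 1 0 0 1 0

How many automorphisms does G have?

12

Every vertex has degree 2 and the graph is connected, so G is the 6-cycle C_6. C_6 has 6 rotations and 6 reflections, so Aut(C_6) ≅ D_6 of order 12.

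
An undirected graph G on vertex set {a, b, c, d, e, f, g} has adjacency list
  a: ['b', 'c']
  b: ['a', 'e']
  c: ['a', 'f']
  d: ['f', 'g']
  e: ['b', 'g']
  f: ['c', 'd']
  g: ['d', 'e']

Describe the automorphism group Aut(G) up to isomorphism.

G is 2-regular and connected on 7 vertices, i.e. the cycle C_7. C_7 has 7 rotations and 7 reflections, so Aut(C_7) ≅ D_7 of order 14.

D_7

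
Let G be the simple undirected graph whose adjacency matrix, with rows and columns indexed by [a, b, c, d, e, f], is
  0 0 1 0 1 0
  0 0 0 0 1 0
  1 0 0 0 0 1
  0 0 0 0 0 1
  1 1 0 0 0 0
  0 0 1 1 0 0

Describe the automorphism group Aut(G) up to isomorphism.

The degree sequence is [2, 1, 2, 1, 2, 2]; the two degree-1 vertices b and d are the ends of a path, so G = P_6. The only nontrivial automorphism of a path is the end-to-end reflection, so Aut(G) ≅ Z_2.

the cyclic group of order 2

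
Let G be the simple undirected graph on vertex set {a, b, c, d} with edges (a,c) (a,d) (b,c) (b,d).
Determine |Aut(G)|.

8

G is 2-regular and bipartite on 2^2 = 4 vertices with girth 4; it is the hypercube graph Q_2. The symmetry group of the 2-cube is the hyperoctahedral group B_2 = Z_2 ≀ S_2, of order 2^2·2! = 8.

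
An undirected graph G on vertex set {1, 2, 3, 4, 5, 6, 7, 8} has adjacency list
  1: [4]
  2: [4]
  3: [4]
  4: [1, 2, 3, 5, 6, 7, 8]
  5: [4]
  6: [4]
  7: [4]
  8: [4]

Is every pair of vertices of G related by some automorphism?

No

Vertex 4 is the only vertex of degree 7, so every automorphism fixes it; G is not vertex-transitive.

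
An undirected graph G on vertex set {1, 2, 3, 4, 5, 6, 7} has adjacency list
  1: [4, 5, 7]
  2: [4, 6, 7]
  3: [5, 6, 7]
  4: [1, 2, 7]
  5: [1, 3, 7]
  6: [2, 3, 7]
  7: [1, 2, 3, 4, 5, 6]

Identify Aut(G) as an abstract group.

D_6

Vertex 7 is the unique vertex of degree 6; the remaining 6 vertices each have degree 3 and induce a cycle, so G is the wheel on 7 vertices with hub 7. Every automorphism fixes the hub and acts on the rim 6-cycle, so Aut(G) ≅ Aut(C_6) = D_6 of order 12.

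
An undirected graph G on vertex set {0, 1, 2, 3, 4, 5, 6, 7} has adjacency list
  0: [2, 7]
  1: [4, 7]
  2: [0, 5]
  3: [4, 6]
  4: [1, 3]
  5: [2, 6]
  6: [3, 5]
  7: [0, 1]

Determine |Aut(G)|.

16

Every vertex has degree 2 and the graph is connected, so G is the 8-cycle C_8. C_8 has 8 rotations and 8 reflections, so Aut(C_8) ≅ D_8 of order 16.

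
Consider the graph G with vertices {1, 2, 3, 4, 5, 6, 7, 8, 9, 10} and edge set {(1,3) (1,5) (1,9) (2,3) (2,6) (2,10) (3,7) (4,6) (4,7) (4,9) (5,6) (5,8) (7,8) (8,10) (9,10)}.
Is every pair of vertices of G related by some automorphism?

Yes

G is 3-regular on 10 vertices with no triangles and no 4-cycles (girth 5): this is the Petersen graph. Viewing the Petersen graph as the Kneser graph K(5,2) — vertices are 2-subsets of {1,…,5}, edges join disjoint pairs — its automorphisms are exactly the permutations of the 5-element set, so Aut ≅ S_5 of order 120. This group acts transitively on the 10 vertices.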